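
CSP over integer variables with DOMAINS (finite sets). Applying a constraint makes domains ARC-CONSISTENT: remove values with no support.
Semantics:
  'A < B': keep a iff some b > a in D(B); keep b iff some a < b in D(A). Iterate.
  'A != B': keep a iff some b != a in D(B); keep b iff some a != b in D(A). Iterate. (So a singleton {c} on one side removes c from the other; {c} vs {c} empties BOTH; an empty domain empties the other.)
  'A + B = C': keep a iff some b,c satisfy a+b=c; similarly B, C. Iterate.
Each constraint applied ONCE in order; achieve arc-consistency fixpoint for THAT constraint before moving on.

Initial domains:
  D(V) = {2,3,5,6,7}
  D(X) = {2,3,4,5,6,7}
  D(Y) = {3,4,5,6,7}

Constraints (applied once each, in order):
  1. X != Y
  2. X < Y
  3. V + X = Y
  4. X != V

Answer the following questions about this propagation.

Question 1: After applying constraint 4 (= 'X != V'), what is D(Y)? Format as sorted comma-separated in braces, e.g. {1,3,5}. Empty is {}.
Constraint 1 (X != Y) on D(X)={2,3,4,5,6,7} D(Y)={3,4,5,6,7}: no change
Constraint 2 (X < Y) on D(X)={2,3,4,5,6,7} D(Y)={3,4,5,6,7}: X {2,3,4,5,6,7}->{2,3,4,5,6}
Constraint 3 (V + X = Y) on D(V)={2,3,5,6,7} D(X)={2,3,4,5,6} D(Y)={3,4,5,6,7}: V {2,3,5,6,7}->{2,3,5}; X {2,3,4,5,6}->{2,3,4,5}; Y {3,4,5,6,7}->{4,5,6,7}
Constraint 4 (X != V) on D(X)={2,3,4,5} D(V)={2,3,5}: no change
So after constraint 4: D(Y) = {4,5,6,7}

Answer: {4,5,6,7}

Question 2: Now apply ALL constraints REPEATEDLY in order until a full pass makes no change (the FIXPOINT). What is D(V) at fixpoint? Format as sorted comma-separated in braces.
pass 0 (initial): D(V)={2,3,5,6,7}
pass 1: V {2,3,5,6,7}->{2,3,5}; X {2,3,4,5,6,7}->{2,3,4,5}; Y {3,4,5,6,7}->{4,5,6,7}
pass 2: no change
Fixpoint after 2 passes: D(V) = {2,3,5}

Answer: {2,3,5}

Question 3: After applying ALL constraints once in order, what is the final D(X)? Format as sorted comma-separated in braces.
Answer: {2,3,4,5}

Derivation:
Constraint 1 (X != Y) on D(X)={2,3,4,5,6,7} D(Y)={3,4,5,6,7}: no change
Constraint 2 (X < Y) on D(X)={2,3,4,5,6,7} D(Y)={3,4,5,6,7}: X {2,3,4,5,6,7}->{2,3,4,5,6}
Constraint 3 (V + X = Y) on D(V)={2,3,5,6,7} D(X)={2,3,4,5,6} D(Y)={3,4,5,6,7}: V {2,3,5,6,7}->{2,3,5}; X {2,3,4,5,6}->{2,3,4,5}; Y {3,4,5,6,7}->{4,5,6,7}
Constraint 4 (X != V) on D(X)={2,3,4,5} D(V)={2,3,5}: no change
So after all 4 constraints: D(X) = {2,3,4,5}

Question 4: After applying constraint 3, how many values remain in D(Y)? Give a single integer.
Answer: 4

Derivation:
Constraint 1 (X != Y) on D(X)={2,3,4,5,6,7} D(Y)={3,4,5,6,7}: no change
Constraint 2 (X < Y) on D(X)={2,3,4,5,6,7} D(Y)={3,4,5,6,7}: X {2,3,4,5,6,7}->{2,3,4,5,6}
Constraint 3 (V + X = Y) on D(V)={2,3,5,6,7} D(X)={2,3,4,5,6} D(Y)={3,4,5,6,7}: V {2,3,5,6,7}->{2,3,5}; X {2,3,4,5,6}->{2,3,4,5}; Y {3,4,5,6,7}->{4,5,6,7}
So after constraint 3: D(Y)={4,5,6,7}, size = 4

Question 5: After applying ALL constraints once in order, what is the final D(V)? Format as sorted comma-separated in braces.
Constraint 1 (X != Y) on D(X)={2,3,4,5,6,7} D(Y)={3,4,5,6,7}: no change
Constraint 2 (X < Y) on D(X)={2,3,4,5,6,7} D(Y)={3,4,5,6,7}: X {2,3,4,5,6,7}->{2,3,4,5,6}
Constraint 3 (V + X = Y) on D(V)={2,3,5,6,7} D(X)={2,3,4,5,6} D(Y)={3,4,5,6,7}: V {2,3,5,6,7}->{2,3,5}; X {2,3,4,5,6}->{2,3,4,5}; Y {3,4,5,6,7}->{4,5,6,7}
Constraint 4 (X != V) on D(X)={2,3,4,5} D(V)={2,3,5}: no change
So after all 4 constraints: D(V) = {2,3,5}

Answer: {2,3,5}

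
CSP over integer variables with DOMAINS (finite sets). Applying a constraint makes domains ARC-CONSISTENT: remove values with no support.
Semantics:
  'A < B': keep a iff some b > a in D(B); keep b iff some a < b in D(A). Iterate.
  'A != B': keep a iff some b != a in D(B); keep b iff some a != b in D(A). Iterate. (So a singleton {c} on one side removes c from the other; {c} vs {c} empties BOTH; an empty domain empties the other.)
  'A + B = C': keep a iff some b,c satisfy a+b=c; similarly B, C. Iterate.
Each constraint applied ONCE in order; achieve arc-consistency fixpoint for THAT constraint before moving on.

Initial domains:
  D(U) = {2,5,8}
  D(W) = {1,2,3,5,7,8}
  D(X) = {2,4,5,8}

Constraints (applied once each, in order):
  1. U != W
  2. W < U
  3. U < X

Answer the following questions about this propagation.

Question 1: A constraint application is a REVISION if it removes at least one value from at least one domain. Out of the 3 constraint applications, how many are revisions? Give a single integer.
Answer: 2

Derivation:
Constraint 1 (U != W) on D(U)={2,5,8} D(W)={1,2,3,5,7,8}: no change => not a revision
Constraint 2 (W < U) on D(W)={1,2,3,5,7,8} D(U)={2,5,8}: W {1,2,3,5,7,8}->{1,2,3,5,7} => REVISION
Constraint 3 (U < X) on D(U)={2,5,8} D(X)={2,4,5,8}: U {2,5,8}->{2,5}; X {2,4,5,8}->{4,5,8} => REVISION
Total revisions = 2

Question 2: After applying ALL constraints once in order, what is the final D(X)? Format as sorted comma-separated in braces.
Constraint 1 (U != W) on D(U)={2,5,8} D(W)={1,2,3,5,7,8}: no change
Constraint 2 (W < U) on D(W)={1,2,3,5,7,8} D(U)={2,5,8}: W {1,2,3,5,7,8}->{1,2,3,5,7}
Constraint 3 (U < X) on D(U)={2,5,8} D(X)={2,4,5,8}: U {2,5,8}->{2,5}; X {2,4,5,8}->{4,5,8}
So after all 3 constraints: D(X) = {4,5,8}

Answer: {4,5,8}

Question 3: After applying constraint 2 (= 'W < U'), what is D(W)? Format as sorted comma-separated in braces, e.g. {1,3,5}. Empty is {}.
Answer: {1,2,3,5,7}

Derivation:
Constraint 1 (U != W) on D(U)={2,5,8} D(W)={1,2,3,5,7,8}: no change
Constraint 2 (W < U) on D(W)={1,2,3,5,7,8} D(U)={2,5,8}: W {1,2,3,5,7,8}->{1,2,3,5,7}
So after constraint 2: D(W) = {1,2,3,5,7}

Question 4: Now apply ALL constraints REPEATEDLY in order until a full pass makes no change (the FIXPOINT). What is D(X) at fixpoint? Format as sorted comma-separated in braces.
Answer: {4,5,8}

Derivation:
pass 0 (initial): D(X)={2,4,5,8}
pass 1: U {2,5,8}->{2,5}; W {1,2,3,5,7,8}->{1,2,3,5,7}; X {2,4,5,8}->{4,5,8}
pass 2: W {1,2,3,5,7}->{1,2,3}
pass 3: no change
Fixpoint after 3 passes: D(X) = {4,5,8}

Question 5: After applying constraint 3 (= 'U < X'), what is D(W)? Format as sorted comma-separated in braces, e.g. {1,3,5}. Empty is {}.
Answer: {1,2,3,5,7}

Derivation:
Constraint 1 (U != W) on D(U)={2,5,8} D(W)={1,2,3,5,7,8}: no change
Constraint 2 (W < U) on D(W)={1,2,3,5,7,8} D(U)={2,5,8}: W {1,2,3,5,7,8}->{1,2,3,5,7}
Constraint 3 (U < X) on D(U)={2,5,8} D(X)={2,4,5,8}: U {2,5,8}->{2,5}; X {2,4,5,8}->{4,5,8}
So after constraint 3: D(W) = {1,2,3,5,7}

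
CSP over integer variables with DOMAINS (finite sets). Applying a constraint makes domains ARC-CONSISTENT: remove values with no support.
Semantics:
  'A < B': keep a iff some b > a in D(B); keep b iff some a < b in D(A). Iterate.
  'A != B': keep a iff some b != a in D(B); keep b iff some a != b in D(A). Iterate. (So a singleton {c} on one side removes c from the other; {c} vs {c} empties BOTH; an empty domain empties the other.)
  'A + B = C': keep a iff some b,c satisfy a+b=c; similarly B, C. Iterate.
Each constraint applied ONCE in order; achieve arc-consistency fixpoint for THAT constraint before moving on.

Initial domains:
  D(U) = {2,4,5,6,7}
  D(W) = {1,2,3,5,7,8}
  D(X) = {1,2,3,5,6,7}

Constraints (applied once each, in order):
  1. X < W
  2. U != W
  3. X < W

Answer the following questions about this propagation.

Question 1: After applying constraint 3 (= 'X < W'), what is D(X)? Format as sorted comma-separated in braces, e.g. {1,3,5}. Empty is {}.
Constraint 1 (X < W) on D(X)={1,2,3,5,6,7} D(W)={1,2,3,5,7,8}: W {1,2,3,5,7,8}->{2,3,5,7,8}
Constraint 2 (U != W) on D(U)={2,4,5,6,7} D(W)={2,3,5,7,8}: no change
Constraint 3 (X < W) on D(X)={1,2,3,5,6,7} D(W)={2,3,5,7,8}: no change
So after constraint 3: D(X) = {1,2,3,5,6,7}

Answer: {1,2,3,5,6,7}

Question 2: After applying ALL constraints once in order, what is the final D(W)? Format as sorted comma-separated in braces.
Answer: {2,3,5,7,8}

Derivation:
Constraint 1 (X < W) on D(X)={1,2,3,5,6,7} D(W)={1,2,3,5,7,8}: W {1,2,3,5,7,8}->{2,3,5,7,8}
Constraint 2 (U != W) on D(U)={2,4,5,6,7} D(W)={2,3,5,7,8}: no change
Constraint 3 (X < W) on D(X)={1,2,3,5,6,7} D(W)={2,3,5,7,8}: no change
So after all 3 constraints: D(W) = {2,3,5,7,8}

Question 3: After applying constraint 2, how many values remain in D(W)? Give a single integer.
Answer: 5

Derivation:
Constraint 1 (X < W) on D(X)={1,2,3,5,6,7} D(W)={1,2,3,5,7,8}: W {1,2,3,5,7,8}->{2,3,5,7,8}
Constraint 2 (U != W) on D(U)={2,4,5,6,7} D(W)={2,3,5,7,8}: no change
So after constraint 2: D(W)={2,3,5,7,8}, size = 5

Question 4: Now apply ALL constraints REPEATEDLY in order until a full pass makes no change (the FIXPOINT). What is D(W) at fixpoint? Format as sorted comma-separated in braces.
Answer: {2,3,5,7,8}

Derivation:
pass 0 (initial): D(W)={1,2,3,5,7,8}
pass 1: W {1,2,3,5,7,8}->{2,3,5,7,8}
pass 2: no change
Fixpoint after 2 passes: D(W) = {2,3,5,7,8}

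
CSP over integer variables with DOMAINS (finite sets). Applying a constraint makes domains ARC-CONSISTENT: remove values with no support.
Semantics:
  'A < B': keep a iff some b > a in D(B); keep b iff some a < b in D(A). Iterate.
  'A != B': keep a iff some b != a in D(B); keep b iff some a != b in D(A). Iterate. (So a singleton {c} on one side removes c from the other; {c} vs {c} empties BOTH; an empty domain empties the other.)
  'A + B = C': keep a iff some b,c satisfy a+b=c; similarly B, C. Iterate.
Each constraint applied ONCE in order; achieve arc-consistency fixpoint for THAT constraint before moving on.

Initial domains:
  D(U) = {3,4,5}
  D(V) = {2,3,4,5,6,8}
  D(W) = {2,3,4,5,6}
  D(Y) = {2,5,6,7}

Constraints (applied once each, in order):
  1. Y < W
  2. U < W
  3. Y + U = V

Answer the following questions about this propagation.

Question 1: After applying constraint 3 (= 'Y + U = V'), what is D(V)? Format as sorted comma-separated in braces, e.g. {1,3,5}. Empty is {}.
Constraint 1 (Y < W) on D(Y)={2,5,6,7} D(W)={2,3,4,5,6}: Y {2,5,6,7}->{2,5}; W {2,3,4,5,6}->{3,4,5,6}
Constraint 2 (U < W) on D(U)={3,4,5} D(W)={3,4,5,6}: W {3,4,5,6}->{4,5,6}
Constraint 3 (Y + U = V) on D(Y)={2,5} D(U)={3,4,5} D(V)={2,3,4,5,6,8}: U {3,4,5}->{3,4}; V {2,3,4,5,6,8}->{5,6,8}
So after constraint 3: D(V) = {5,6,8}

Answer: {5,6,8}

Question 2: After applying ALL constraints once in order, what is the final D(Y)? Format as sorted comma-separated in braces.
Constraint 1 (Y < W) on D(Y)={2,5,6,7} D(W)={2,3,4,5,6}: Y {2,5,6,7}->{2,5}; W {2,3,4,5,6}->{3,4,5,6}
Constraint 2 (U < W) on D(U)={3,4,5} D(W)={3,4,5,6}: W {3,4,5,6}->{4,5,6}
Constraint 3 (Y + U = V) on D(Y)={2,5} D(U)={3,4,5} D(V)={2,3,4,5,6,8}: U {3,4,5}->{3,4}; V {2,3,4,5,6,8}->{5,6,8}
So after all 3 constraints: D(Y) = {2,5}

Answer: {2,5}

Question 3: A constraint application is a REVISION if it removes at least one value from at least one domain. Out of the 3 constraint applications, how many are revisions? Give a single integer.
Constraint 1 (Y < W) on D(Y)={2,5,6,7} D(W)={2,3,4,5,6}: Y {2,5,6,7}->{2,5}; W {2,3,4,5,6}->{3,4,5,6} => REVISION
Constraint 2 (U < W) on D(U)={3,4,5} D(W)={3,4,5,6}: W {3,4,5,6}->{4,5,6} => REVISION
Constraint 3 (Y + U = V) on D(Y)={2,5} D(U)={3,4,5} D(V)={2,3,4,5,6,8}: U {3,4,5}->{3,4}; V {2,3,4,5,6,8}->{5,6,8} => REVISION
Total revisions = 3

Answer: 3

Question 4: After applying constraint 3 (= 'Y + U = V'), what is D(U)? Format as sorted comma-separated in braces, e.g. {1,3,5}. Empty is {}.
Answer: {3,4}

Derivation:
Constraint 1 (Y < W) on D(Y)={2,5,6,7} D(W)={2,3,4,5,6}: Y {2,5,6,7}->{2,5}; W {2,3,4,5,6}->{3,4,5,6}
Constraint 2 (U < W) on D(U)={3,4,5} D(W)={3,4,5,6}: W {3,4,5,6}->{4,5,6}
Constraint 3 (Y + U = V) on D(Y)={2,5} D(U)={3,4,5} D(V)={2,3,4,5,6,8}: U {3,4,5}->{3,4}; V {2,3,4,5,6,8}->{5,6,8}
So after constraint 3: D(U) = {3,4}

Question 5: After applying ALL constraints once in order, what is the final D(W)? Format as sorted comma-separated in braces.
Answer: {4,5,6}

Derivation:
Constraint 1 (Y < W) on D(Y)={2,5,6,7} D(W)={2,3,4,5,6}: Y {2,5,6,7}->{2,5}; W {2,3,4,5,6}->{3,4,5,6}
Constraint 2 (U < W) on D(U)={3,4,5} D(W)={3,4,5,6}: W {3,4,5,6}->{4,5,6}
Constraint 3 (Y + U = V) on D(Y)={2,5} D(U)={3,4,5} D(V)={2,3,4,5,6,8}: U {3,4,5}->{3,4}; V {2,3,4,5,6,8}->{5,6,8}
So after all 3 constraints: D(W) = {4,5,6}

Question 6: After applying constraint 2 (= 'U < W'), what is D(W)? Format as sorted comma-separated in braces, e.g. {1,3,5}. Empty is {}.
Answer: {4,5,6}

Derivation:
Constraint 1 (Y < W) on D(Y)={2,5,6,7} D(W)={2,3,4,5,6}: Y {2,5,6,7}->{2,5}; W {2,3,4,5,6}->{3,4,5,6}
Constraint 2 (U < W) on D(U)={3,4,5} D(W)={3,4,5,6}: W {3,4,5,6}->{4,5,6}
So after constraint 2: D(W) = {4,5,6}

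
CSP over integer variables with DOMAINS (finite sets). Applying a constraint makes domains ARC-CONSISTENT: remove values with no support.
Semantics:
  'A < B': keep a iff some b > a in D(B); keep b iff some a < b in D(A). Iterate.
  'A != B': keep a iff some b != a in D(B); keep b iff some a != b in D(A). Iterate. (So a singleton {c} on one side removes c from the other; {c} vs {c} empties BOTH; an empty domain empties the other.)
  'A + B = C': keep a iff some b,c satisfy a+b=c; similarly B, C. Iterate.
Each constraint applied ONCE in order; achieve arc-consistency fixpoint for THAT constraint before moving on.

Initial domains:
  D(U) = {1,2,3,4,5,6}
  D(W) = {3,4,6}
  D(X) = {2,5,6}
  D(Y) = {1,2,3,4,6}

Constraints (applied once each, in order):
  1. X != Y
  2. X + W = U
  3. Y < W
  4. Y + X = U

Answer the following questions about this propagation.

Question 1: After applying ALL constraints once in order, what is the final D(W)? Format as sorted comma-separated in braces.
Constraint 1 (X != Y) on D(X)={2,5,6} D(Y)={1,2,3,4,6}: no change
Constraint 2 (X + W = U) on D(X)={2,5,6} D(W)={3,4,6} D(U)={1,2,3,4,5,6}: X {2,5,6}->{2}; W {3,4,6}->{3,4}; U {1,2,3,4,5,6}->{5,6}
Constraint 3 (Y < W) on D(Y)={1,2,3,4,6} D(W)={3,4}: Y {1,2,3,4,6}->{1,2,3}
Constraint 4 (Y + X = U) on D(Y)={1,2,3} D(X)={2} D(U)={5,6}: Y {1,2,3}->{3}; U {5,6}->{5}
So after all 4 constraints: D(W) = {3,4}

Answer: {3,4}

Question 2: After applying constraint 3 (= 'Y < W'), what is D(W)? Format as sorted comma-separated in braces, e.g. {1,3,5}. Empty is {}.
Answer: {3,4}

Derivation:
Constraint 1 (X != Y) on D(X)={2,5,6} D(Y)={1,2,3,4,6}: no change
Constraint 2 (X + W = U) on D(X)={2,5,6} D(W)={3,4,6} D(U)={1,2,3,4,5,6}: X {2,5,6}->{2}; W {3,4,6}->{3,4}; U {1,2,3,4,5,6}->{5,6}
Constraint 3 (Y < W) on D(Y)={1,2,3,4,6} D(W)={3,4}: Y {1,2,3,4,6}->{1,2,3}
So after constraint 3: D(W) = {3,4}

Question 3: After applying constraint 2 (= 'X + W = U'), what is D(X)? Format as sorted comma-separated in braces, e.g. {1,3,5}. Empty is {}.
Constraint 1 (X != Y) on D(X)={2,5,6} D(Y)={1,2,3,4,6}: no change
Constraint 2 (X + W = U) on D(X)={2,5,6} D(W)={3,4,6} D(U)={1,2,3,4,5,6}: X {2,5,6}->{2}; W {3,4,6}->{3,4}; U {1,2,3,4,5,6}->{5,6}
So after constraint 2: D(X) = {2}

Answer: {2}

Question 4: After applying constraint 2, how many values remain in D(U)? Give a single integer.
Constraint 1 (X != Y) on D(X)={2,5,6} D(Y)={1,2,3,4,6}: no change
Constraint 2 (X + W = U) on D(X)={2,5,6} D(W)={3,4,6} D(U)={1,2,3,4,5,6}: X {2,5,6}->{2}; W {3,4,6}->{3,4}; U {1,2,3,4,5,6}->{5,6}
So after constraint 2: D(U)={5,6}, size = 2

Answer: 2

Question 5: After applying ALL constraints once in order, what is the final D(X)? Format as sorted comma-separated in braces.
Answer: {2}

Derivation:
Constraint 1 (X != Y) on D(X)={2,5,6} D(Y)={1,2,3,4,6}: no change
Constraint 2 (X + W = U) on D(X)={2,5,6} D(W)={3,4,6} D(U)={1,2,3,4,5,6}: X {2,5,6}->{2}; W {3,4,6}->{3,4}; U {1,2,3,4,5,6}->{5,6}
Constraint 3 (Y < W) on D(Y)={1,2,3,4,6} D(W)={3,4}: Y {1,2,3,4,6}->{1,2,3}
Constraint 4 (Y + X = U) on D(Y)={1,2,3} D(X)={2} D(U)={5,6}: Y {1,2,3}->{3}; U {5,6}->{5}
So after all 4 constraints: D(X) = {2}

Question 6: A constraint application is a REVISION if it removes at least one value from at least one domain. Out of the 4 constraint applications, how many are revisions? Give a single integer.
Constraint 1 (X != Y) on D(X)={2,5,6} D(Y)={1,2,3,4,6}: no change => not a revision
Constraint 2 (X + W = U) on D(X)={2,5,6} D(W)={3,4,6} D(U)={1,2,3,4,5,6}: X {2,5,6}->{2}; W {3,4,6}->{3,4}; U {1,2,3,4,5,6}->{5,6} => REVISION
Constraint 3 (Y < W) on D(Y)={1,2,3,4,6} D(W)={3,4}: Y {1,2,3,4,6}->{1,2,3} => REVISION
Constraint 4 (Y + X = U) on D(Y)={1,2,3} D(X)={2} D(U)={5,6}: Y {1,2,3}->{3}; U {5,6}->{5} => REVISION
Total revisions = 3

Answer: 3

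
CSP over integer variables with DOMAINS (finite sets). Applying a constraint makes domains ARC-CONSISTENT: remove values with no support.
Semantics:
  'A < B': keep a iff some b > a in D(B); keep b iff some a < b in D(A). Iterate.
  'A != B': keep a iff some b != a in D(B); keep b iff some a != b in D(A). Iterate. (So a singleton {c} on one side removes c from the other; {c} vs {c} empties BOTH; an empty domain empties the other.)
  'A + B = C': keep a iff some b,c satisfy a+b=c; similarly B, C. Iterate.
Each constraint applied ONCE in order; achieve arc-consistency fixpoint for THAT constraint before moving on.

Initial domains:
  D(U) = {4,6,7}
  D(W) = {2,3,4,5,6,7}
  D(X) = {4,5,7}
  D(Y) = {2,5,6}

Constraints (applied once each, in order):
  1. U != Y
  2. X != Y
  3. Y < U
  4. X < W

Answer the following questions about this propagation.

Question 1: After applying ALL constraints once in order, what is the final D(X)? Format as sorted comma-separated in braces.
Answer: {4,5}

Derivation:
Constraint 1 (U != Y) on D(U)={4,6,7} D(Y)={2,5,6}: no change
Constraint 2 (X != Y) on D(X)={4,5,7} D(Y)={2,5,6}: no change
Constraint 3 (Y < U) on D(Y)={2,5,6} D(U)={4,6,7}: no change
Constraint 4 (X < W) on D(X)={4,5,7} D(W)={2,3,4,5,6,7}: X {4,5,7}->{4,5}; W {2,3,4,5,6,7}->{5,6,7}
So after all 4 constraints: D(X) = {4,5}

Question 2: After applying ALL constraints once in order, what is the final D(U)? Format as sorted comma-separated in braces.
Constraint 1 (U != Y) on D(U)={4,6,7} D(Y)={2,5,6}: no change
Constraint 2 (X != Y) on D(X)={4,5,7} D(Y)={2,5,6}: no change
Constraint 3 (Y < U) on D(Y)={2,5,6} D(U)={4,6,7}: no change
Constraint 4 (X < W) on D(X)={4,5,7} D(W)={2,3,4,5,6,7}: X {4,5,7}->{4,5}; W {2,3,4,5,6,7}->{5,6,7}
So after all 4 constraints: D(U) = {4,6,7}

Answer: {4,6,7}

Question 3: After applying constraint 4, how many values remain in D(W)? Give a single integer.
Answer: 3

Derivation:
Constraint 1 (U != Y) on D(U)={4,6,7} D(Y)={2,5,6}: no change
Constraint 2 (X != Y) on D(X)={4,5,7} D(Y)={2,5,6}: no change
Constraint 3 (Y < U) on D(Y)={2,5,6} D(U)={4,6,7}: no change
Constraint 4 (X < W) on D(X)={4,5,7} D(W)={2,3,4,5,6,7}: X {4,5,7}->{4,5}; W {2,3,4,5,6,7}->{5,6,7}
So after constraint 4: D(W)={5,6,7}, size = 3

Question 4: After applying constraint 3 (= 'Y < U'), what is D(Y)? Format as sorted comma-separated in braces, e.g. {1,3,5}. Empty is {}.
Answer: {2,5,6}

Derivation:
Constraint 1 (U != Y) on D(U)={4,6,7} D(Y)={2,5,6}: no change
Constraint 2 (X != Y) on D(X)={4,5,7} D(Y)={2,5,6}: no change
Constraint 3 (Y < U) on D(Y)={2,5,6} D(U)={4,6,7}: no change
So after constraint 3: D(Y) = {2,5,6}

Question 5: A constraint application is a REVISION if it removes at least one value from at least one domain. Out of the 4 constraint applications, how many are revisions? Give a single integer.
Constraint 1 (U != Y) on D(U)={4,6,7} D(Y)={2,5,6}: no change => not a revision
Constraint 2 (X != Y) on D(X)={4,5,7} D(Y)={2,5,6}: no change => not a revision
Constraint 3 (Y < U) on D(Y)={2,5,6} D(U)={4,6,7}: no change => not a revision
Constraint 4 (X < W) on D(X)={4,5,7} D(W)={2,3,4,5,6,7}: X {4,5,7}->{4,5}; W {2,3,4,5,6,7}->{5,6,7} => REVISION
Total revisions = 1

Answer: 1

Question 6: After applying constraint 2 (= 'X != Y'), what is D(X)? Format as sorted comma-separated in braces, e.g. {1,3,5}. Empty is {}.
Constraint 1 (U != Y) on D(U)={4,6,7} D(Y)={2,5,6}: no change
Constraint 2 (X != Y) on D(X)={4,5,7} D(Y)={2,5,6}: no change
So after constraint 2: D(X) = {4,5,7}

Answer: {4,5,7}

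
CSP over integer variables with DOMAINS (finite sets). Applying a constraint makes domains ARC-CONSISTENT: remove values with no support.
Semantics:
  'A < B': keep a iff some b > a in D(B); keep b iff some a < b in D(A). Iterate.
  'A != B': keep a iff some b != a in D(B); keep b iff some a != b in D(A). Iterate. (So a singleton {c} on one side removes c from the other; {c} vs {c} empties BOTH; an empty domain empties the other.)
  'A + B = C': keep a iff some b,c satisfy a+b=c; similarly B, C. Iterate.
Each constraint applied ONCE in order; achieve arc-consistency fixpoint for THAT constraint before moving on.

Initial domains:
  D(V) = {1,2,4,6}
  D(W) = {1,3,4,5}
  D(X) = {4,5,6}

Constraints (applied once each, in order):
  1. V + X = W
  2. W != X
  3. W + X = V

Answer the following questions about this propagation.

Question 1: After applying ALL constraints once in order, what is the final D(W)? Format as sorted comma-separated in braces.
Answer: {}

Derivation:
Constraint 1 (V + X = W) on D(V)={1,2,4,6} D(X)={4,5,6} D(W)={1,3,4,5}: V {1,2,4,6}->{1}; X {4,5,6}->{4}; W {1,3,4,5}->{5}
Constraint 2 (W != X) on D(W)={5} D(X)={4}: no change
Constraint 3 (W + X = V) on D(W)={5} D(X)={4} D(V)={1}: W {5}->{}; X {4}->{}; V {1}->{}
So after all 3 constraints: D(W) = {}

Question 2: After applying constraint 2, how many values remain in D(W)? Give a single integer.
Constraint 1 (V + X = W) on D(V)={1,2,4,6} D(X)={4,5,6} D(W)={1,3,4,5}: V {1,2,4,6}->{1}; X {4,5,6}->{4}; W {1,3,4,5}->{5}
Constraint 2 (W != X) on D(W)={5} D(X)={4}: no change
So after constraint 2: D(W)={5}, size = 1

Answer: 1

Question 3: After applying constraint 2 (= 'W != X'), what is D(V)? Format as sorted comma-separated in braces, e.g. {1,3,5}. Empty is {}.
Answer: {1}

Derivation:
Constraint 1 (V + X = W) on D(V)={1,2,4,6} D(X)={4,5,6} D(W)={1,3,4,5}: V {1,2,4,6}->{1}; X {4,5,6}->{4}; W {1,3,4,5}->{5}
Constraint 2 (W != X) on D(W)={5} D(X)={4}: no change
So after constraint 2: D(V) = {1}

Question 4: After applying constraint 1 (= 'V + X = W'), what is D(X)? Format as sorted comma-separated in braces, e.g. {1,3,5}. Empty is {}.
Answer: {4}

Derivation:
Constraint 1 (V + X = W) on D(V)={1,2,4,6} D(X)={4,5,6} D(W)={1,3,4,5}: V {1,2,4,6}->{1}; X {4,5,6}->{4}; W {1,3,4,5}->{5}
So after constraint 1: D(X) = {4}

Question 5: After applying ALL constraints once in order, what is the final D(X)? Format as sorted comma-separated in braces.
Answer: {}

Derivation:
Constraint 1 (V + X = W) on D(V)={1,2,4,6} D(X)={4,5,6} D(W)={1,3,4,5}: V {1,2,4,6}->{1}; X {4,5,6}->{4}; W {1,3,4,5}->{5}
Constraint 2 (W != X) on D(W)={5} D(X)={4}: no change
Constraint 3 (W + X = V) on D(W)={5} D(X)={4} D(V)={1}: W {5}->{}; X {4}->{}; V {1}->{}
So after all 3 constraints: D(X) = {}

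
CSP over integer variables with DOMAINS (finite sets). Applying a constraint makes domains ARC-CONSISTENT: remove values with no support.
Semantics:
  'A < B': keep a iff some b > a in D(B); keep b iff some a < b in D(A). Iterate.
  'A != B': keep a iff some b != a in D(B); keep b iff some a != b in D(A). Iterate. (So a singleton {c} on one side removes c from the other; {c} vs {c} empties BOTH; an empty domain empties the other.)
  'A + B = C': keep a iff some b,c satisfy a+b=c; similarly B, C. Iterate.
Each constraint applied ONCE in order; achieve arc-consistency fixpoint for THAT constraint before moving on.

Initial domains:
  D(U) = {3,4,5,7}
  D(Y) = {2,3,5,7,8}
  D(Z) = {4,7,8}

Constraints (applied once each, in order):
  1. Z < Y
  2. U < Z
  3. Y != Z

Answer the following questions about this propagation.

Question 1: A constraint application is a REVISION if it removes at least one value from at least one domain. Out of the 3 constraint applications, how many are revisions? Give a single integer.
Constraint 1 (Z < Y) on D(Z)={4,7,8} D(Y)={2,3,5,7,8}: Z {4,7,8}->{4,7}; Y {2,3,5,7,8}->{5,7,8} => REVISION
Constraint 2 (U < Z) on D(U)={3,4,5,7} D(Z)={4,7}: U {3,4,5,7}->{3,4,5} => REVISION
Constraint 3 (Y != Z) on D(Y)={5,7,8} D(Z)={4,7}: no change => not a revision
Total revisions = 2

Answer: 2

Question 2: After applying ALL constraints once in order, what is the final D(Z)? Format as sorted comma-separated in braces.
Answer: {4,7}

Derivation:
Constraint 1 (Z < Y) on D(Z)={4,7,8} D(Y)={2,3,5,7,8}: Z {4,7,8}->{4,7}; Y {2,3,5,7,8}->{5,7,8}
Constraint 2 (U < Z) on D(U)={3,4,5,7} D(Z)={4,7}: U {3,4,5,7}->{3,4,5}
Constraint 3 (Y != Z) on D(Y)={5,7,8} D(Z)={4,7}: no change
So after all 3 constraints: D(Z) = {4,7}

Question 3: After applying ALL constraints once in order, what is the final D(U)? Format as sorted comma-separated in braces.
Constraint 1 (Z < Y) on D(Z)={4,7,8} D(Y)={2,3,5,7,8}: Z {4,7,8}->{4,7}; Y {2,3,5,7,8}->{5,7,8}
Constraint 2 (U < Z) on D(U)={3,4,5,7} D(Z)={4,7}: U {3,4,5,7}->{3,4,5}
Constraint 3 (Y != Z) on D(Y)={5,7,8} D(Z)={4,7}: no change
So after all 3 constraints: D(U) = {3,4,5}

Answer: {3,4,5}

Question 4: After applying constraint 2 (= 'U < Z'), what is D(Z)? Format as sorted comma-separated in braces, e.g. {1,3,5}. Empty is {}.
Answer: {4,7}

Derivation:
Constraint 1 (Z < Y) on D(Z)={4,7,8} D(Y)={2,3,5,7,8}: Z {4,7,8}->{4,7}; Y {2,3,5,7,8}->{5,7,8}
Constraint 2 (U < Z) on D(U)={3,4,5,7} D(Z)={4,7}: U {3,4,5,7}->{3,4,5}
So after constraint 2: D(Z) = {4,7}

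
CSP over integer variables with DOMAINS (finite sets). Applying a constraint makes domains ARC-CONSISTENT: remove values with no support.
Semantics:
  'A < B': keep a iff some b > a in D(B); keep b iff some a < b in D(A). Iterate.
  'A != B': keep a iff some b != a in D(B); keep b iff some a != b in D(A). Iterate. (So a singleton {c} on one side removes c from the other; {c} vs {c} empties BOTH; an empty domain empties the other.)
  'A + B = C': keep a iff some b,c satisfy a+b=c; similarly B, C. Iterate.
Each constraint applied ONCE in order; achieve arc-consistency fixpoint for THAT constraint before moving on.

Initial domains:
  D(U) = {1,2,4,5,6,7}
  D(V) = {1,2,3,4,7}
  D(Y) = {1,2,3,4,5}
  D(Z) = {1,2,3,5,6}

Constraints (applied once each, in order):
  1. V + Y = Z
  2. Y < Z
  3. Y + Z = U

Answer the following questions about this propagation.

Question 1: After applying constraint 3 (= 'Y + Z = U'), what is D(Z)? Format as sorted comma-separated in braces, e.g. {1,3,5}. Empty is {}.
Answer: {2,3,5,6}

Derivation:
Constraint 1 (V + Y = Z) on D(V)={1,2,3,4,7} D(Y)={1,2,3,4,5} D(Z)={1,2,3,5,6}: V {1,2,3,4,7}->{1,2,3,4}; Z {1,2,3,5,6}->{2,3,5,6}
Constraint 2 (Y < Z) on D(Y)={1,2,3,4,5} D(Z)={2,3,5,6}: no change
Constraint 3 (Y + Z = U) on D(Y)={1,2,3,4,5} D(Z)={2,3,5,6} D(U)={1,2,4,5,6,7}: U {1,2,4,5,6,7}->{4,5,6,7}
So after constraint 3: D(Z) = {2,3,5,6}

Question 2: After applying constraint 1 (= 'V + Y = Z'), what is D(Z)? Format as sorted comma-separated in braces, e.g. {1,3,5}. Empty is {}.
Answer: {2,3,5,6}

Derivation:
Constraint 1 (V + Y = Z) on D(V)={1,2,3,4,7} D(Y)={1,2,3,4,5} D(Z)={1,2,3,5,6}: V {1,2,3,4,7}->{1,2,3,4}; Z {1,2,3,5,6}->{2,3,5,6}
So after constraint 1: D(Z) = {2,3,5,6}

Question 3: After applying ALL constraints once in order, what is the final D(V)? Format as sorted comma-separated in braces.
Constraint 1 (V + Y = Z) on D(V)={1,2,3,4,7} D(Y)={1,2,3,4,5} D(Z)={1,2,3,5,6}: V {1,2,3,4,7}->{1,2,3,4}; Z {1,2,3,5,6}->{2,3,5,6}
Constraint 2 (Y < Z) on D(Y)={1,2,3,4,5} D(Z)={2,3,5,6}: no change
Constraint 3 (Y + Z = U) on D(Y)={1,2,3,4,5} D(Z)={2,3,5,6} D(U)={1,2,4,5,6,7}: U {1,2,4,5,6,7}->{4,5,6,7}
So after all 3 constraints: D(V) = {1,2,3,4}

Answer: {1,2,3,4}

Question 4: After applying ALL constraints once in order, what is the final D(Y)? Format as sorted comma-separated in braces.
Answer: {1,2,3,4,5}

Derivation:
Constraint 1 (V + Y = Z) on D(V)={1,2,3,4,7} D(Y)={1,2,3,4,5} D(Z)={1,2,3,5,6}: V {1,2,3,4,7}->{1,2,3,4}; Z {1,2,3,5,6}->{2,3,5,6}
Constraint 2 (Y < Z) on D(Y)={1,2,3,4,5} D(Z)={2,3,5,6}: no change
Constraint 3 (Y + Z = U) on D(Y)={1,2,3,4,5} D(Z)={2,3,5,6} D(U)={1,2,4,5,6,7}: U {1,2,4,5,6,7}->{4,5,6,7}
So after all 3 constraints: D(Y) = {1,2,3,4,5}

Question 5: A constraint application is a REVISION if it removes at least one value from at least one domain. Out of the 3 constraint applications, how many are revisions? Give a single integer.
Constraint 1 (V + Y = Z) on D(V)={1,2,3,4,7} D(Y)={1,2,3,4,5} D(Z)={1,2,3,5,6}: V {1,2,3,4,7}->{1,2,3,4}; Z {1,2,3,5,6}->{2,3,5,6} => REVISION
Constraint 2 (Y < Z) on D(Y)={1,2,3,4,5} D(Z)={2,3,5,6}: no change => not a revision
Constraint 3 (Y + Z = U) on D(Y)={1,2,3,4,5} D(Z)={2,3,5,6} D(U)={1,2,4,5,6,7}: U {1,2,4,5,6,7}->{4,5,6,7} => REVISION
Total revisions = 2

Answer: 2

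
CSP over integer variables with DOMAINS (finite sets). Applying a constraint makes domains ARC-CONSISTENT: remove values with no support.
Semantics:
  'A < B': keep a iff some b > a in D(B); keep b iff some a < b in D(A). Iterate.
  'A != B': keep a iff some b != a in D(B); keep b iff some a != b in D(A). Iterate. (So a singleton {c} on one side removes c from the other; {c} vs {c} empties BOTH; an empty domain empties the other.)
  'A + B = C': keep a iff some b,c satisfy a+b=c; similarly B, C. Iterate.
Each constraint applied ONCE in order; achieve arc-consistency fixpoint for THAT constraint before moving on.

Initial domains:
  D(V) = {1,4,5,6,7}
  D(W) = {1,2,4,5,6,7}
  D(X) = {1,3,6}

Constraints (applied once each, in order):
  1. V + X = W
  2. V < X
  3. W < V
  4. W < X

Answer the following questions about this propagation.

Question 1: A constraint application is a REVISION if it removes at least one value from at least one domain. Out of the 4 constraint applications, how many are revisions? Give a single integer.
Constraint 1 (V + X = W) on D(V)={1,4,5,6,7} D(X)={1,3,6} D(W)={1,2,4,5,6,7}: V {1,4,5,6,7}->{1,4,5,6}; W {1,2,4,5,6,7}->{2,4,5,6,7} => REVISION
Constraint 2 (V < X) on D(V)={1,4,5,6} D(X)={1,3,6}: V {1,4,5,6}->{1,4,5}; X {1,3,6}->{3,6} => REVISION
Constraint 3 (W < V) on D(W)={2,4,5,6,7} D(V)={1,4,5}: W {2,4,5,6,7}->{2,4}; V {1,4,5}->{4,5} => REVISION
Constraint 4 (W < X) on D(W)={2,4} D(X)={3,6}: no change => not a revision
Total revisions = 3

Answer: 3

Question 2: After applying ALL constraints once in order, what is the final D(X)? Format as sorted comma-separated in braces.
Answer: {3,6}

Derivation:
Constraint 1 (V + X = W) on D(V)={1,4,5,6,7} D(X)={1,3,6} D(W)={1,2,4,5,6,7}: V {1,4,5,6,7}->{1,4,5,6}; W {1,2,4,5,6,7}->{2,4,5,6,7}
Constraint 2 (V < X) on D(V)={1,4,5,6} D(X)={1,3,6}: V {1,4,5,6}->{1,4,5}; X {1,3,6}->{3,6}
Constraint 3 (W < V) on D(W)={2,4,5,6,7} D(V)={1,4,5}: W {2,4,5,6,7}->{2,4}; V {1,4,5}->{4,5}
Constraint 4 (W < X) on D(W)={2,4} D(X)={3,6}: no change
So after all 4 constraints: D(X) = {3,6}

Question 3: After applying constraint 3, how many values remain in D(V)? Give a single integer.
Answer: 2

Derivation:
Constraint 1 (V + X = W) on D(V)={1,4,5,6,7} D(X)={1,3,6} D(W)={1,2,4,5,6,7}: V {1,4,5,6,7}->{1,4,5,6}; W {1,2,4,5,6,7}->{2,4,5,6,7}
Constraint 2 (V < X) on D(V)={1,4,5,6} D(X)={1,3,6}: V {1,4,5,6}->{1,4,5}; X {1,3,6}->{3,6}
Constraint 3 (W < V) on D(W)={2,4,5,6,7} D(V)={1,4,5}: W {2,4,5,6,7}->{2,4}; V {1,4,5}->{4,5}
So after constraint 3: D(V)={4,5}, size = 2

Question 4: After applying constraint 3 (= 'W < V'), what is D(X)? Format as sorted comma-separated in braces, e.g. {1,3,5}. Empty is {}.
Answer: {3,6}

Derivation:
Constraint 1 (V + X = W) on D(V)={1,4,5,6,7} D(X)={1,3,6} D(W)={1,2,4,5,6,7}: V {1,4,5,6,7}->{1,4,5,6}; W {1,2,4,5,6,7}->{2,4,5,6,7}
Constraint 2 (V < X) on D(V)={1,4,5,6} D(X)={1,3,6}: V {1,4,5,6}->{1,4,5}; X {1,3,6}->{3,6}
Constraint 3 (W < V) on D(W)={2,4,5,6,7} D(V)={1,4,5}: W {2,4,5,6,7}->{2,4}; V {1,4,5}->{4,5}
So after constraint 3: D(X) = {3,6}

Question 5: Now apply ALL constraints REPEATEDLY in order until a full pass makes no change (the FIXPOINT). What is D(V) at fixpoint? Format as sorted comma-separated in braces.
pass 0 (initial): D(V)={1,4,5,6,7}
pass 1: V {1,4,5,6,7}->{4,5}; W {1,2,4,5,6,7}->{2,4}; X {1,3,6}->{3,6}
pass 2: V {4,5}->{}; W {2,4}->{}; X {3,6}->{}
pass 3: no change
Fixpoint after 3 passes: D(V) = {}

Answer: {}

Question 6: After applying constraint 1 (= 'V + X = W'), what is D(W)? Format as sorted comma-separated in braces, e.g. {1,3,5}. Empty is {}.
Constraint 1 (V + X = W) on D(V)={1,4,5,6,7} D(X)={1,3,6} D(W)={1,2,4,5,6,7}: V {1,4,5,6,7}->{1,4,5,6}; W {1,2,4,5,6,7}->{2,4,5,6,7}
So after constraint 1: D(W) = {2,4,5,6,7}

Answer: {2,4,5,6,7}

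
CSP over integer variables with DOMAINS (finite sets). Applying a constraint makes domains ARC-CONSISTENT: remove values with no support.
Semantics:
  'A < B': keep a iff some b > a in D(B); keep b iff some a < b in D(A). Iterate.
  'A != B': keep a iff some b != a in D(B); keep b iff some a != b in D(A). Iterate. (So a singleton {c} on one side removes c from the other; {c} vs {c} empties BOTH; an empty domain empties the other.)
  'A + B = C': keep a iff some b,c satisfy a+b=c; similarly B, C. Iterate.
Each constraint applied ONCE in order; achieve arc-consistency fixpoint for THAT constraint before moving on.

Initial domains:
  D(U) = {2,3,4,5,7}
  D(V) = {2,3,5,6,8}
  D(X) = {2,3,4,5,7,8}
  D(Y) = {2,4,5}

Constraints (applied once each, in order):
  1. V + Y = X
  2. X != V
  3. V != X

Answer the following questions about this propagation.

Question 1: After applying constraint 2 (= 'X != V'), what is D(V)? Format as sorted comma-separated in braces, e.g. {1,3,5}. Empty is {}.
Constraint 1 (V + Y = X) on D(V)={2,3,5,6,8} D(Y)={2,4,5} D(X)={2,3,4,5,7,8}: V {2,3,5,6,8}->{2,3,5,6}; X {2,3,4,5,7,8}->{4,5,7,8}
Constraint 2 (X != V) on D(X)={4,5,7,8} D(V)={2,3,5,6}: no change
So after constraint 2: D(V) = {2,3,5,6}

Answer: {2,3,5,6}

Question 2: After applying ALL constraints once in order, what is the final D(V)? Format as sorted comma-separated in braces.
Answer: {2,3,5,6}

Derivation:
Constraint 1 (V + Y = X) on D(V)={2,3,5,6,8} D(Y)={2,4,5} D(X)={2,3,4,5,7,8}: V {2,3,5,6,8}->{2,3,5,6}; X {2,3,4,5,7,8}->{4,5,7,8}
Constraint 2 (X != V) on D(X)={4,5,7,8} D(V)={2,3,5,6}: no change
Constraint 3 (V != X) on D(V)={2,3,5,6} D(X)={4,5,7,8}: no change
So after all 3 constraints: D(V) = {2,3,5,6}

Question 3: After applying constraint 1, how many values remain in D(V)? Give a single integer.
Constraint 1 (V + Y = X) on D(V)={2,3,5,6,8} D(Y)={2,4,5} D(X)={2,3,4,5,7,8}: V {2,3,5,6,8}->{2,3,5,6}; X {2,3,4,5,7,8}->{4,5,7,8}
So after constraint 1: D(V)={2,3,5,6}, size = 4

Answer: 4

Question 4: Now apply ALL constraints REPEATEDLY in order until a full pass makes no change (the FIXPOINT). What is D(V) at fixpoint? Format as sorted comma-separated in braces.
pass 0 (initial): D(V)={2,3,5,6,8}
pass 1: V {2,3,5,6,8}->{2,3,5,6}; X {2,3,4,5,7,8}->{4,5,7,8}
pass 2: no change
Fixpoint after 2 passes: D(V) = {2,3,5,6}

Answer: {2,3,5,6}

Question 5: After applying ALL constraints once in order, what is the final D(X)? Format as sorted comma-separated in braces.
Constraint 1 (V + Y = X) on D(V)={2,3,5,6,8} D(Y)={2,4,5} D(X)={2,3,4,5,7,8}: V {2,3,5,6,8}->{2,3,5,6}; X {2,3,4,5,7,8}->{4,5,7,8}
Constraint 2 (X != V) on D(X)={4,5,7,8} D(V)={2,3,5,6}: no change
Constraint 3 (V != X) on D(V)={2,3,5,6} D(X)={4,5,7,8}: no change
So after all 3 constraints: D(X) = {4,5,7,8}

Answer: {4,5,7,8}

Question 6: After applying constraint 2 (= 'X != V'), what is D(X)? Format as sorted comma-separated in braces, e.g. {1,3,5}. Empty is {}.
Answer: {4,5,7,8}

Derivation:
Constraint 1 (V + Y = X) on D(V)={2,3,5,6,8} D(Y)={2,4,5} D(X)={2,3,4,5,7,8}: V {2,3,5,6,8}->{2,3,5,6}; X {2,3,4,5,7,8}->{4,5,7,8}
Constraint 2 (X != V) on D(X)={4,5,7,8} D(V)={2,3,5,6}: no change
So after constraint 2: D(X) = {4,5,7,8}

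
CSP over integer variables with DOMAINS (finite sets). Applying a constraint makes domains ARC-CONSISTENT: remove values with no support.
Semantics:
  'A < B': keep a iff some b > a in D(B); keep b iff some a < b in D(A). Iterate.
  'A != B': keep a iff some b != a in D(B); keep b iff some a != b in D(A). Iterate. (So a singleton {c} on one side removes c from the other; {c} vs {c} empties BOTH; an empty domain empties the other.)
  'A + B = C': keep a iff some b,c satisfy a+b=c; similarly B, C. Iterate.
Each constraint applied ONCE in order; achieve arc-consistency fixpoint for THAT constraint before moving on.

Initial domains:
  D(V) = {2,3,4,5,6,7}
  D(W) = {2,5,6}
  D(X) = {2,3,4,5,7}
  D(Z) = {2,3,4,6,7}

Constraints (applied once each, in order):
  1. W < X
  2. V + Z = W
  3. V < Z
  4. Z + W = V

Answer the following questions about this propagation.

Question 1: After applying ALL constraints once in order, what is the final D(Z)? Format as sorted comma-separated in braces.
Constraint 1 (W < X) on D(W)={2,5,6} D(X)={2,3,4,5,7}: X {2,3,4,5,7}->{3,4,5,7}
Constraint 2 (V + Z = W) on D(V)={2,3,4,5,6,7} D(Z)={2,3,4,6,7} D(W)={2,5,6}: V {2,3,4,5,6,7}->{2,3,4}; Z {2,3,4,6,7}->{2,3,4}; W {2,5,6}->{5,6}
Constraint 3 (V < Z) on D(V)={2,3,4} D(Z)={2,3,4}: V {2,3,4}->{2,3}; Z {2,3,4}->{3,4}
Constraint 4 (Z + W = V) on D(Z)={3,4} D(W)={5,6} D(V)={2,3}: Z {3,4}->{}; W {5,6}->{}; V {2,3}->{}
So after all 4 constraints: D(Z) = {}

Answer: {}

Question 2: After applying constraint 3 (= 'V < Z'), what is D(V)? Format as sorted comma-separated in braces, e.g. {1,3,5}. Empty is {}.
Answer: {2,3}

Derivation:
Constraint 1 (W < X) on D(W)={2,5,6} D(X)={2,3,4,5,7}: X {2,3,4,5,7}->{3,4,5,7}
Constraint 2 (V + Z = W) on D(V)={2,3,4,5,6,7} D(Z)={2,3,4,6,7} D(W)={2,5,6}: V {2,3,4,5,6,7}->{2,3,4}; Z {2,3,4,6,7}->{2,3,4}; W {2,5,6}->{5,6}
Constraint 3 (V < Z) on D(V)={2,3,4} D(Z)={2,3,4}: V {2,3,4}->{2,3}; Z {2,3,4}->{3,4}
So after constraint 3: D(V) = {2,3}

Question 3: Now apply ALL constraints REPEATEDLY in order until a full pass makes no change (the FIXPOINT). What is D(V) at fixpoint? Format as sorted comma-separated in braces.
pass 0 (initial): D(V)={2,3,4,5,6,7}
pass 1: V {2,3,4,5,6,7}->{}; W {2,5,6}->{}; X {2,3,4,5,7}->{3,4,5,7}; Z {2,3,4,6,7}->{}
pass 2: X {3,4,5,7}->{}
pass 3: no change
Fixpoint after 3 passes: D(V) = {}

Answer: {}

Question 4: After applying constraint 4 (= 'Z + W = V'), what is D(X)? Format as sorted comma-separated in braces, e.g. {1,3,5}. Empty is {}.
Constraint 1 (W < X) on D(W)={2,5,6} D(X)={2,3,4,5,7}: X {2,3,4,5,7}->{3,4,5,7}
Constraint 2 (V + Z = W) on D(V)={2,3,4,5,6,7} D(Z)={2,3,4,6,7} D(W)={2,5,6}: V {2,3,4,5,6,7}->{2,3,4}; Z {2,3,4,6,7}->{2,3,4}; W {2,5,6}->{5,6}
Constraint 3 (V < Z) on D(V)={2,3,4} D(Z)={2,3,4}: V {2,3,4}->{2,3}; Z {2,3,4}->{3,4}
Constraint 4 (Z + W = V) on D(Z)={3,4} D(W)={5,6} D(V)={2,3}: Z {3,4}->{}; W {5,6}->{}; V {2,3}->{}
So after constraint 4: D(X) = {3,4,5,7}

Answer: {3,4,5,7}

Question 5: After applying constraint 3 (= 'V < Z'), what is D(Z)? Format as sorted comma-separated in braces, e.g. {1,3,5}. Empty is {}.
Answer: {3,4}

Derivation:
Constraint 1 (W < X) on D(W)={2,5,6} D(X)={2,3,4,5,7}: X {2,3,4,5,7}->{3,4,5,7}
Constraint 2 (V + Z = W) on D(V)={2,3,4,5,6,7} D(Z)={2,3,4,6,7} D(W)={2,5,6}: V {2,3,4,5,6,7}->{2,3,4}; Z {2,3,4,6,7}->{2,3,4}; W {2,5,6}->{5,6}
Constraint 3 (V < Z) on D(V)={2,3,4} D(Z)={2,3,4}: V {2,3,4}->{2,3}; Z {2,3,4}->{3,4}
So after constraint 3: D(Z) = {3,4}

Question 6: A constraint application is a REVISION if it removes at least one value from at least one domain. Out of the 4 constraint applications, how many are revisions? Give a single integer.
Answer: 4

Derivation:
Constraint 1 (W < X) on D(W)={2,5,6} D(X)={2,3,4,5,7}: X {2,3,4,5,7}->{3,4,5,7} => REVISION
Constraint 2 (V + Z = W) on D(V)={2,3,4,5,6,7} D(Z)={2,3,4,6,7} D(W)={2,5,6}: V {2,3,4,5,6,7}->{2,3,4}; Z {2,3,4,6,7}->{2,3,4}; W {2,5,6}->{5,6} => REVISION
Constraint 3 (V < Z) on D(V)={2,3,4} D(Z)={2,3,4}: V {2,3,4}->{2,3}; Z {2,3,4}->{3,4} => REVISION
Constraint 4 (Z + W = V) on D(Z)={3,4} D(W)={5,6} D(V)={2,3}: Z {3,4}->{}; W {5,6}->{}; V {2,3}->{} => REVISION
Total revisions = 4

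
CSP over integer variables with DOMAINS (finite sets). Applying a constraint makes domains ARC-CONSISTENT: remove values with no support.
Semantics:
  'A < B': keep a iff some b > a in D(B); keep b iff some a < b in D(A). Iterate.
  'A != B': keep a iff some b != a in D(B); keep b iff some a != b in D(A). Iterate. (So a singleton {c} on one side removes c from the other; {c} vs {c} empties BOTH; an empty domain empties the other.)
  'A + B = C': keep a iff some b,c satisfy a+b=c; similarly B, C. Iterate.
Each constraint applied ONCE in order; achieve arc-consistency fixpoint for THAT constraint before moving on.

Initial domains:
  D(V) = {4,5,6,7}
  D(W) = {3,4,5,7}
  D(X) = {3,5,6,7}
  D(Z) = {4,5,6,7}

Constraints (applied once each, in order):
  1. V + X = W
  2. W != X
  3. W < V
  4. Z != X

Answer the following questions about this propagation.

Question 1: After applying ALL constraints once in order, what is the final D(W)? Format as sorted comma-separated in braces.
Answer: {}

Derivation:
Constraint 1 (V + X = W) on D(V)={4,5,6,7} D(X)={3,5,6,7} D(W)={3,4,5,7}: V {4,5,6,7}->{4}; X {3,5,6,7}->{3}; W {3,4,5,7}->{7}
Constraint 2 (W != X) on D(W)={7} D(X)={3}: no change
Constraint 3 (W < V) on D(W)={7} D(V)={4}: W {7}->{}; V {4}->{}
Constraint 4 (Z != X) on D(Z)={4,5,6,7} D(X)={3}: no change
So after all 4 constraints: D(W) = {}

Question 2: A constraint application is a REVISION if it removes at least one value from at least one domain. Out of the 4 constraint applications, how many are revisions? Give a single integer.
Answer: 2

Derivation:
Constraint 1 (V + X = W) on D(V)={4,5,6,7} D(X)={3,5,6,7} D(W)={3,4,5,7}: V {4,5,6,7}->{4}; X {3,5,6,7}->{3}; W {3,4,5,7}->{7} => REVISION
Constraint 2 (W != X) on D(W)={7} D(X)={3}: no change => not a revision
Constraint 3 (W < V) on D(W)={7} D(V)={4}: W {7}->{}; V {4}->{} => REVISION
Constraint 4 (Z != X) on D(Z)={4,5,6,7} D(X)={3}: no change => not a revision
Total revisions = 2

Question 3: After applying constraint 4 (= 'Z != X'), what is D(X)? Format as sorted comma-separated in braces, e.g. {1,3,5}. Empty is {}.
Constraint 1 (V + X = W) on D(V)={4,5,6,7} D(X)={3,5,6,7} D(W)={3,4,5,7}: V {4,5,6,7}->{4}; X {3,5,6,7}->{3}; W {3,4,5,7}->{7}
Constraint 2 (W != X) on D(W)={7} D(X)={3}: no change
Constraint 3 (W < V) on D(W)={7} D(V)={4}: W {7}->{}; V {4}->{}
Constraint 4 (Z != X) on D(Z)={4,5,6,7} D(X)={3}: no change
So after constraint 4: D(X) = {3}

Answer: {3}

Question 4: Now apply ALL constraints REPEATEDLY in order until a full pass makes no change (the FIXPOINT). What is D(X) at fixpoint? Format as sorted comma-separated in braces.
pass 0 (initial): D(X)={3,5,6,7}
pass 1: V {4,5,6,7}->{}; W {3,4,5,7}->{}; X {3,5,6,7}->{3}
pass 2: X {3}->{}; Z {4,5,6,7}->{}
pass 3: no change
Fixpoint after 3 passes: D(X) = {}

Answer: {}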